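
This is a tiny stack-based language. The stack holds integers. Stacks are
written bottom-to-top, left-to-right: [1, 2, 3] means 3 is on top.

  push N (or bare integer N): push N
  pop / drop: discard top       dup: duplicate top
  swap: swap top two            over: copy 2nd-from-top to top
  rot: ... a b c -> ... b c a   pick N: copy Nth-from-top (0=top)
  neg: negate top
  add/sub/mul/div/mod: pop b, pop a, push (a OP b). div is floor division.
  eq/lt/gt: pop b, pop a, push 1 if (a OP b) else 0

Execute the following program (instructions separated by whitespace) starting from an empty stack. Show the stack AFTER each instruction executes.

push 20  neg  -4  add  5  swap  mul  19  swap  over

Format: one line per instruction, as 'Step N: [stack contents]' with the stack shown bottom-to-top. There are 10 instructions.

Step 1: [20]
Step 2: [-20]
Step 3: [-20, -4]
Step 4: [-24]
Step 5: [-24, 5]
Step 6: [5, -24]
Step 7: [-120]
Step 8: [-120, 19]
Step 9: [19, -120]
Step 10: [19, -120, 19]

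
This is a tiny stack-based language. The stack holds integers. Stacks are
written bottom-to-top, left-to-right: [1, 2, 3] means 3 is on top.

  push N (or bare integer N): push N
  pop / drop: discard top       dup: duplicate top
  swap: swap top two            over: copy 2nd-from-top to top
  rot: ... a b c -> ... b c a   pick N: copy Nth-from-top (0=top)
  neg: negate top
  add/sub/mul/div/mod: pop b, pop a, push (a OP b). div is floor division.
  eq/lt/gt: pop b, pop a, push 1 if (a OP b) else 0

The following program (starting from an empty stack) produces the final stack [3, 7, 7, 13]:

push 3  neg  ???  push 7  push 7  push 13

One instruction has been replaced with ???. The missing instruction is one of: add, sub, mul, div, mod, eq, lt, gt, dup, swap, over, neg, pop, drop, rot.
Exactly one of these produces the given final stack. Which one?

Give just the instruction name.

Answer: neg

Derivation:
Stack before ???: [-3]
Stack after ???:  [3]
The instruction that transforms [-3] -> [3] is: neg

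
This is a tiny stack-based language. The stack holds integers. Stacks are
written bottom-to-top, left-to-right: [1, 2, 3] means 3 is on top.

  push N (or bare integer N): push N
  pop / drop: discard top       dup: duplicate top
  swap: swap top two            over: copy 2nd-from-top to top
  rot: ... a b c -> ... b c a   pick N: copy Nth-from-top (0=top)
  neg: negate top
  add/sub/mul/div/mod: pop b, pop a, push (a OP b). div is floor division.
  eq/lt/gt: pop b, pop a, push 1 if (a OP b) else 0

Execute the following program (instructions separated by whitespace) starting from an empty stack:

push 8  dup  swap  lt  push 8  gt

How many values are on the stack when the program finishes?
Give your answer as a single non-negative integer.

After 'push 8': stack = [8] (depth 1)
After 'dup': stack = [8, 8] (depth 2)
After 'swap': stack = [8, 8] (depth 2)
After 'lt': stack = [0] (depth 1)
After 'push 8': stack = [0, 8] (depth 2)
After 'gt': stack = [0] (depth 1)

Answer: 1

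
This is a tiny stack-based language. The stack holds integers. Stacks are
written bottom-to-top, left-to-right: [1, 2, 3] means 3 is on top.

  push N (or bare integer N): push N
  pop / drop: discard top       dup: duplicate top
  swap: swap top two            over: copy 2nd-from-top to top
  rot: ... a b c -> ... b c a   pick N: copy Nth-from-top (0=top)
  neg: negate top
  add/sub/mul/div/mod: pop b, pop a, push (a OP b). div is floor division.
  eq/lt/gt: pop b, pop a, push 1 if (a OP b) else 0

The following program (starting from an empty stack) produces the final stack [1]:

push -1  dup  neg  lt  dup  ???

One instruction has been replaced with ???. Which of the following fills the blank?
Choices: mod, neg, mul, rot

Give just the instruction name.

Stack before ???: [1, 1]
Stack after ???:  [1]
Checking each choice:
  mod: produces [0]
  neg: produces [1, -1]
  mul: MATCH
  rot: stack underflow (need 3, have 2)


Answer: mul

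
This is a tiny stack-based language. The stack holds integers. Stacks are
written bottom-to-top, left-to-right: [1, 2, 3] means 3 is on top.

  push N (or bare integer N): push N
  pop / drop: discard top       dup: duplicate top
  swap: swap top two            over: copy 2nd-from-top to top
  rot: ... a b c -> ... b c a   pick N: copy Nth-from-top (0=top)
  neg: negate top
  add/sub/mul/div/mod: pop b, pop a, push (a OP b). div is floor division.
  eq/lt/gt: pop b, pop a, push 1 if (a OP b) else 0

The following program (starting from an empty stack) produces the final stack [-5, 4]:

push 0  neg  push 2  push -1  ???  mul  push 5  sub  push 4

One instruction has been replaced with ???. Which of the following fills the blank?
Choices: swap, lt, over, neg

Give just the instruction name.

Stack before ???: [0, 2, -1]
Stack after ???:  [0, 0]
Checking each choice:
  swap: produces [0, -7, 4]
  lt: MATCH
  over: produces [0, 2, -7, 4]
  neg: produces [0, -3, 4]


Answer: lt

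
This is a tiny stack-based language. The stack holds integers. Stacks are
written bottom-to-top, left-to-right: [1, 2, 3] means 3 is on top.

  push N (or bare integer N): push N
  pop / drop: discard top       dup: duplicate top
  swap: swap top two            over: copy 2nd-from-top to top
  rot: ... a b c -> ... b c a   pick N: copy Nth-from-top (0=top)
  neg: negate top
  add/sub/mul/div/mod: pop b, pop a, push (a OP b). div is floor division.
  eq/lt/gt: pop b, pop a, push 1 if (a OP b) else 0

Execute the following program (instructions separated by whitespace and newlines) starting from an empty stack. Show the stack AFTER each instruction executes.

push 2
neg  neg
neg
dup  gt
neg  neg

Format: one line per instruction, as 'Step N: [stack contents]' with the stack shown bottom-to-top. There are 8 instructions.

Step 1: [2]
Step 2: [-2]
Step 3: [2]
Step 4: [-2]
Step 5: [-2, -2]
Step 6: [0]
Step 7: [0]
Step 8: [0]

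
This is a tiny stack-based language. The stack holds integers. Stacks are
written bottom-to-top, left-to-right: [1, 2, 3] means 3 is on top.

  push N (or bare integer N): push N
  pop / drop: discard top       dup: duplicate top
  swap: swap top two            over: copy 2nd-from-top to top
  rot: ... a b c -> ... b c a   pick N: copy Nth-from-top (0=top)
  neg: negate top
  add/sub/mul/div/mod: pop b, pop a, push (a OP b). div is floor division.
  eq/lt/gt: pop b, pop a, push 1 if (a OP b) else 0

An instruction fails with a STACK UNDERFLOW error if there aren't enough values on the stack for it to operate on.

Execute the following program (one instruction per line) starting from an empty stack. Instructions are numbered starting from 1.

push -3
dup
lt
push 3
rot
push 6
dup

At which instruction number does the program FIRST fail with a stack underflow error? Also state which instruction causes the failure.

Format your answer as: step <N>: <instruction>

Step 1 ('push -3'): stack = [-3], depth = 1
Step 2 ('dup'): stack = [-3, -3], depth = 2
Step 3 ('lt'): stack = [0], depth = 1
Step 4 ('push 3'): stack = [0, 3], depth = 2
Step 5 ('rot'): needs 3 value(s) but depth is 2 — STACK UNDERFLOW

Answer: step 5: rot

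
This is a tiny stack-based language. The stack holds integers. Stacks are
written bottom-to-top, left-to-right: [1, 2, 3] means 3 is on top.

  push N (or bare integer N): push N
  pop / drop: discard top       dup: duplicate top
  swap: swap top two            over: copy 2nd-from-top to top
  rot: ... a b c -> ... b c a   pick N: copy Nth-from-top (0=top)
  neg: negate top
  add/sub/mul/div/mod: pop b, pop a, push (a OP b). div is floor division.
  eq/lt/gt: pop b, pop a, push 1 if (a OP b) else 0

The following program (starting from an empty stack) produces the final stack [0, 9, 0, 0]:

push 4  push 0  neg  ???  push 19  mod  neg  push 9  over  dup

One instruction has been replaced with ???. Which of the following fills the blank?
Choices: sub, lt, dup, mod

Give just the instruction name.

Stack before ???: [4, 0]
Stack after ???:  [0]
Checking each choice:
  sub: produces [-4, 9, -4, -4]
  lt: MATCH
  dup: produces [4, 0, 0, 9, 0, 0]
  mod: modulo by zero


Answer: lt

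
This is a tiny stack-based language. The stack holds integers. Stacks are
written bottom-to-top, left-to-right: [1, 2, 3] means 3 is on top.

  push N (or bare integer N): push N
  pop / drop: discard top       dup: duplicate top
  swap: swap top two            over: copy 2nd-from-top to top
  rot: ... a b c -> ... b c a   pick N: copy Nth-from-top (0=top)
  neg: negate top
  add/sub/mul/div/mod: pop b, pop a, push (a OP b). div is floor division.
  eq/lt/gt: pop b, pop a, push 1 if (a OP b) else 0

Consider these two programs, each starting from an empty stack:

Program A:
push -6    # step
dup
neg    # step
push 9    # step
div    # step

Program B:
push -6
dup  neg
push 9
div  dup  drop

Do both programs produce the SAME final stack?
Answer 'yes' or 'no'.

Answer: yes

Derivation:
Program A trace:
  After 'push -6': [-6]
  After 'dup': [-6, -6]
  After 'neg': [-6, 6]
  After 'push 9': [-6, 6, 9]
  After 'div': [-6, 0]
Program A final stack: [-6, 0]

Program B trace:
  After 'push -6': [-6]
  After 'dup': [-6, -6]
  After 'neg': [-6, 6]
  After 'push 9': [-6, 6, 9]
  After 'div': [-6, 0]
  After 'dup': [-6, 0, 0]
  After 'drop': [-6, 0]
Program B final stack: [-6, 0]
Same: yes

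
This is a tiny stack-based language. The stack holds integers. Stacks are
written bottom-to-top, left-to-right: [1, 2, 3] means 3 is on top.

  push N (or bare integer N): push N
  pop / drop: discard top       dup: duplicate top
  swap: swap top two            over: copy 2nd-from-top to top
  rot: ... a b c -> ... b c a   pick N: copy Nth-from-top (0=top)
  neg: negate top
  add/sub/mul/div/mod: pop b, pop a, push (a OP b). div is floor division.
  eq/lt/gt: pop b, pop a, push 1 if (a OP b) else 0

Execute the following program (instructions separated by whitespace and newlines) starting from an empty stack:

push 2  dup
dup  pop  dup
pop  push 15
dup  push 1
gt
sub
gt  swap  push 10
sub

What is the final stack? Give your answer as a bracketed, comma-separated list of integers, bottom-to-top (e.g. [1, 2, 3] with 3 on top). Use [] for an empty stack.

After 'push 2': [2]
After 'dup': [2, 2]
After 'dup': [2, 2, 2]
After 'pop': [2, 2]
After 'dup': [2, 2, 2]
After 'pop': [2, 2]
After 'push 15': [2, 2, 15]
After 'dup': [2, 2, 15, 15]
After 'push 1': [2, 2, 15, 15, 1]
After 'gt': [2, 2, 15, 1]
After 'sub': [2, 2, 14]
After 'gt': [2, 0]
After 'swap': [0, 2]
After 'push 10': [0, 2, 10]
After 'sub': [0, -8]

Answer: [0, -8]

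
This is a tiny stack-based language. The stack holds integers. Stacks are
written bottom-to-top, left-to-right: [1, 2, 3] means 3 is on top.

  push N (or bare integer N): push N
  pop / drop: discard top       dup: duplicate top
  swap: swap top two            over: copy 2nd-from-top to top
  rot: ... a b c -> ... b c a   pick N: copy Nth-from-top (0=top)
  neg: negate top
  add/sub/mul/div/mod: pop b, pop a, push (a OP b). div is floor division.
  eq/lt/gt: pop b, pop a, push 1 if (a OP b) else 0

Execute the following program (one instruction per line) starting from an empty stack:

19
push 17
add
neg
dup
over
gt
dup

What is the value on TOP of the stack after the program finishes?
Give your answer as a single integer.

After 'push 19': [19]
After 'push 17': [19, 17]
After 'add': [36]
After 'neg': [-36]
After 'dup': [-36, -36]
After 'over': [-36, -36, -36]
After 'gt': [-36, 0]
After 'dup': [-36, 0, 0]

Answer: 0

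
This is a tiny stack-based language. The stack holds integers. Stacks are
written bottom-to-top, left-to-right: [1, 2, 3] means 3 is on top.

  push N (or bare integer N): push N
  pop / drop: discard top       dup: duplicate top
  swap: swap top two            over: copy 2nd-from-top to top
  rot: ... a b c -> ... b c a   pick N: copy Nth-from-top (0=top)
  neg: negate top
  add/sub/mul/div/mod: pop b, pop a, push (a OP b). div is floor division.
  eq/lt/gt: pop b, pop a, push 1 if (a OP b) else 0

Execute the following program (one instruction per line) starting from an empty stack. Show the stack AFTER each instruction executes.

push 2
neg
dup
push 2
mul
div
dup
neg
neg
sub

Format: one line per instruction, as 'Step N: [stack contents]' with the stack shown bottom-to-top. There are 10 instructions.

Step 1: [2]
Step 2: [-2]
Step 3: [-2, -2]
Step 4: [-2, -2, 2]
Step 5: [-2, -4]
Step 6: [0]
Step 7: [0, 0]
Step 8: [0, 0]
Step 9: [0, 0]
Step 10: [0]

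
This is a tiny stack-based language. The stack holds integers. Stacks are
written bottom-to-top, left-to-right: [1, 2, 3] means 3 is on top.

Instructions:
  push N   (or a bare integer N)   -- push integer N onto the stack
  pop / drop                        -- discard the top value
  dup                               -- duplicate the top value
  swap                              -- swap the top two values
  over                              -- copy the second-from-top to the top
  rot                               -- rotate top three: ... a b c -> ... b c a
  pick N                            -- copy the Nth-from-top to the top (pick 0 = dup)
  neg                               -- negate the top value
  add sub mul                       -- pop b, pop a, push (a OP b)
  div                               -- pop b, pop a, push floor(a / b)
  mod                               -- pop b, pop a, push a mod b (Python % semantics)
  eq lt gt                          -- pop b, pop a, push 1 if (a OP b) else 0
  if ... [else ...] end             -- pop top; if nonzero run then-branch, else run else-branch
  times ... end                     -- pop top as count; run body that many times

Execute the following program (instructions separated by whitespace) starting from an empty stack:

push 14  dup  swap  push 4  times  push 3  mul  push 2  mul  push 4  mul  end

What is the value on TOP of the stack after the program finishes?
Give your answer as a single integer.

After 'push 14': [14]
After 'dup': [14, 14]
After 'swap': [14, 14]
After 'push 4': [14, 14, 4]
After 'times': [14, 14]
After 'push 3': [14, 14, 3]
After 'mul': [14, 42]
After 'push 2': [14, 42, 2]
After 'mul': [14, 84]
After 'push 4': [14, 84, 4]
  ...
After 'push 2': [14, 24192, 2]
After 'mul': [14, 48384]
After 'push 4': [14, 48384, 4]
After 'mul': [14, 193536]
After 'push 3': [14, 193536, 3]
After 'mul': [14, 580608]
After 'push 2': [14, 580608, 2]
After 'mul': [14, 1161216]
After 'push 4': [14, 1161216, 4]
After 'mul': [14, 4644864]

Answer: 4644864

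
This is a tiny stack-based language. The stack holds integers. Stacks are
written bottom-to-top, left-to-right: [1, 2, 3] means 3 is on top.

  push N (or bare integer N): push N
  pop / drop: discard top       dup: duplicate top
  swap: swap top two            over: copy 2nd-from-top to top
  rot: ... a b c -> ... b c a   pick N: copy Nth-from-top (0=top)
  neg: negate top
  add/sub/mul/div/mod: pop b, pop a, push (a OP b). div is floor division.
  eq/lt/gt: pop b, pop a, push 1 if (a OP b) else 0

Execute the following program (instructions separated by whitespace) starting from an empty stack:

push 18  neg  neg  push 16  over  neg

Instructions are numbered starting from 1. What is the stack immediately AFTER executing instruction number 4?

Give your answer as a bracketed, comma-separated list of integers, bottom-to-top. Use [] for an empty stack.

Answer: [18, 16]

Derivation:
Step 1 ('push 18'): [18]
Step 2 ('neg'): [-18]
Step 3 ('neg'): [18]
Step 4 ('push 16'): [18, 16]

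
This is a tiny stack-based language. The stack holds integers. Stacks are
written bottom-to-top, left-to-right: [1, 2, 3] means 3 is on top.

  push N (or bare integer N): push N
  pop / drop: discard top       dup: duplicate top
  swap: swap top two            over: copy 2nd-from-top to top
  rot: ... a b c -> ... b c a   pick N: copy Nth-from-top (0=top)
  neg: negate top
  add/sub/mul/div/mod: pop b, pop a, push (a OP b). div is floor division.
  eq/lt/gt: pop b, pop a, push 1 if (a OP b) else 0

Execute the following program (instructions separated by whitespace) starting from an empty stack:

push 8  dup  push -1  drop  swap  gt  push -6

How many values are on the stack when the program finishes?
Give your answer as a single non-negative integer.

After 'push 8': stack = [8] (depth 1)
After 'dup': stack = [8, 8] (depth 2)
After 'push -1': stack = [8, 8, -1] (depth 3)
After 'drop': stack = [8, 8] (depth 2)
After 'swap': stack = [8, 8] (depth 2)
After 'gt': stack = [0] (depth 1)
After 'push -6': stack = [0, -6] (depth 2)

Answer: 2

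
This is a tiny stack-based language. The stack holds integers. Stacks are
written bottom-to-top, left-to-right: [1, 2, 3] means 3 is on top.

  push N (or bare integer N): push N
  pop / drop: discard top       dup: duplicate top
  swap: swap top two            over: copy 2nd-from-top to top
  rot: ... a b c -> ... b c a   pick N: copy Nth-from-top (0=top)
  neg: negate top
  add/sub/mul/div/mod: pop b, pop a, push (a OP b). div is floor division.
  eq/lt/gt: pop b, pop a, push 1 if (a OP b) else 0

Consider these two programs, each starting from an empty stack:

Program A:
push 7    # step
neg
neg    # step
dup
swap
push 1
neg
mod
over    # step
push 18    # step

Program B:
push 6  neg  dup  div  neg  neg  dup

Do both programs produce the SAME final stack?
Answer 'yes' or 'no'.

Program A trace:
  After 'push 7': [7]
  After 'neg': [-7]
  After 'neg': [7]
  After 'dup': [7, 7]
  After 'swap': [7, 7]
  After 'push 1': [7, 7, 1]
  After 'neg': [7, 7, -1]
  After 'mod': [7, 0]
  After 'over': [7, 0, 7]
  After 'push 18': [7, 0, 7, 18]
Program A final stack: [7, 0, 7, 18]

Program B trace:
  After 'push 6': [6]
  After 'neg': [-6]
  After 'dup': [-6, -6]
  After 'div': [1]
  After 'neg': [-1]
  After 'neg': [1]
  After 'dup': [1, 1]
Program B final stack: [1, 1]
Same: no

Answer: no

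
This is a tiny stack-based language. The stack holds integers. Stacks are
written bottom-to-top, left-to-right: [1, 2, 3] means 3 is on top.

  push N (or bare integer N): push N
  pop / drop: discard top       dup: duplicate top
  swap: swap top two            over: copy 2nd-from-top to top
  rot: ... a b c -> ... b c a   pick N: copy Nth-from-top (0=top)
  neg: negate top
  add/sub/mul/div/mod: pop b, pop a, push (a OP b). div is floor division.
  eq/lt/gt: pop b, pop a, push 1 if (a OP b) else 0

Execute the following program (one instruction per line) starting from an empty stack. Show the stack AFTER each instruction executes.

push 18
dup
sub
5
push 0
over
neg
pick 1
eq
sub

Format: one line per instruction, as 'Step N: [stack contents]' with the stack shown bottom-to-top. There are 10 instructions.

Step 1: [18]
Step 2: [18, 18]
Step 3: [0]
Step 4: [0, 5]
Step 5: [0, 5, 0]
Step 6: [0, 5, 0, 5]
Step 7: [0, 5, 0, -5]
Step 8: [0, 5, 0, -5, 0]
Step 9: [0, 5, 0, 0]
Step 10: [0, 5, 0]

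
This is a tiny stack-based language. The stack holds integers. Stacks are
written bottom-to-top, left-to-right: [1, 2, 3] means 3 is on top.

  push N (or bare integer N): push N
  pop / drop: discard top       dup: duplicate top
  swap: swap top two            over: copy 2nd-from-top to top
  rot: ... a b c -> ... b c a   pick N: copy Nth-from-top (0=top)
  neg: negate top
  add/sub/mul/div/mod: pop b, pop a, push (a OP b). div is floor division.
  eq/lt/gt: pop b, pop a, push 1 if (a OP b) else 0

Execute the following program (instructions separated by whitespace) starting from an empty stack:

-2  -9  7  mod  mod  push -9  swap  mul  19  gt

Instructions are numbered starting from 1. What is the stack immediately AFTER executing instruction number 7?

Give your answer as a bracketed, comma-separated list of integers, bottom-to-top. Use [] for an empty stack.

Answer: [-9, 3]

Derivation:
Step 1 ('-2'): [-2]
Step 2 ('-9'): [-2, -9]
Step 3 ('7'): [-2, -9, 7]
Step 4 ('mod'): [-2, 5]
Step 5 ('mod'): [3]
Step 6 ('push -9'): [3, -9]
Step 7 ('swap'): [-9, 3]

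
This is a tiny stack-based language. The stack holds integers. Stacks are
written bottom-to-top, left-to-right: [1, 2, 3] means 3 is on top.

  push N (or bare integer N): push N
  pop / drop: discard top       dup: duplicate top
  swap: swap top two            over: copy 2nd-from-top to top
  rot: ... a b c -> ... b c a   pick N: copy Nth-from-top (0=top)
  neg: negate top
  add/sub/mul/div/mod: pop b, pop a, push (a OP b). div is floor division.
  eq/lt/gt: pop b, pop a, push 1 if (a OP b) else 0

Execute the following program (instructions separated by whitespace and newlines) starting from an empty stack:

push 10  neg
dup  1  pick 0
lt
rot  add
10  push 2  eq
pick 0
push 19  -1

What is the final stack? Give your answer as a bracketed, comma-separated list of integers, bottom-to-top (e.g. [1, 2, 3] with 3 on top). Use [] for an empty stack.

Answer: [-10, -10, 0, 0, 19, -1]

Derivation:
After 'push 10': [10]
After 'neg': [-10]
After 'dup': [-10, -10]
After 'push 1': [-10, -10, 1]
After 'pick 0': [-10, -10, 1, 1]
After 'lt': [-10, -10, 0]
After 'rot': [-10, 0, -10]
After 'add': [-10, -10]
After 'push 10': [-10, -10, 10]
After 'push 2': [-10, -10, 10, 2]
After 'eq': [-10, -10, 0]
After 'pick 0': [-10, -10, 0, 0]
After 'push 19': [-10, -10, 0, 0, 19]
After 'push -1': [-10, -10, 0, 0, 19, -1]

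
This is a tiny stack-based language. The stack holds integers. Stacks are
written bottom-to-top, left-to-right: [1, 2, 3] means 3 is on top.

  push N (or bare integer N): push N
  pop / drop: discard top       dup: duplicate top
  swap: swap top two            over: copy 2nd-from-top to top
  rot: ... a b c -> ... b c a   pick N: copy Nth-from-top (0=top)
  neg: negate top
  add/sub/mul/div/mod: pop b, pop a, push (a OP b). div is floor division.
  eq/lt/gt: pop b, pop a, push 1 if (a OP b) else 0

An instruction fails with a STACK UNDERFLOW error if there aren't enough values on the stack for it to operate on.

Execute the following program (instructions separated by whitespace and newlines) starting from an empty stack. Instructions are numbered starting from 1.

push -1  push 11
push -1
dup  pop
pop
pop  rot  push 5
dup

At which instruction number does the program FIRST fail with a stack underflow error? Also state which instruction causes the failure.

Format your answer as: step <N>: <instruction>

Answer: step 8: rot

Derivation:
Step 1 ('push -1'): stack = [-1], depth = 1
Step 2 ('push 11'): stack = [-1, 11], depth = 2
Step 3 ('push -1'): stack = [-1, 11, -1], depth = 3
Step 4 ('dup'): stack = [-1, 11, -1, -1], depth = 4
Step 5 ('pop'): stack = [-1, 11, -1], depth = 3
Step 6 ('pop'): stack = [-1, 11], depth = 2
Step 7 ('pop'): stack = [-1], depth = 1
Step 8 ('rot'): needs 3 value(s) but depth is 1 — STACK UNDERFLOW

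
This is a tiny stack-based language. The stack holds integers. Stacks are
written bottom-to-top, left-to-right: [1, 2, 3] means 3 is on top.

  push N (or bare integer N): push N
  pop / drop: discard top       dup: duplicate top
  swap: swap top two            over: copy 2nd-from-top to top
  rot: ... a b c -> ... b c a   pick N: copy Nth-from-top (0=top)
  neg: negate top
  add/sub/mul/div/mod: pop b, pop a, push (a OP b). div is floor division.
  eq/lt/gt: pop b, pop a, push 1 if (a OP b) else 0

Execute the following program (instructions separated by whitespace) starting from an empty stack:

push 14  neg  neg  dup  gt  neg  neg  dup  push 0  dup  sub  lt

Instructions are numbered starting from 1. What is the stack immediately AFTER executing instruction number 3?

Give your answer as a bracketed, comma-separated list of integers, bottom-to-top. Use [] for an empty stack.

Step 1 ('push 14'): [14]
Step 2 ('neg'): [-14]
Step 3 ('neg'): [14]

Answer: [14]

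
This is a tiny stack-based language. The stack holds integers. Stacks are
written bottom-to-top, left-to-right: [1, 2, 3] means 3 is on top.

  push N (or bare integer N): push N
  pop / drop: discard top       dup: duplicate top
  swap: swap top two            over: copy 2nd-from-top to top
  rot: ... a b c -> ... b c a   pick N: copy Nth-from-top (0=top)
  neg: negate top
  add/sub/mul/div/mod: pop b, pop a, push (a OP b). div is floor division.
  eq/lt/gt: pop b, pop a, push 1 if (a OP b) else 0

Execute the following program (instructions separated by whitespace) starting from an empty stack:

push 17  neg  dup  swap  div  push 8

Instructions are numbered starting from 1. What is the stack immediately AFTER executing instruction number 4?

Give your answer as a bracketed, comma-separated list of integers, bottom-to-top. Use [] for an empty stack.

Answer: [-17, -17]

Derivation:
Step 1 ('push 17'): [17]
Step 2 ('neg'): [-17]
Step 3 ('dup'): [-17, -17]
Step 4 ('swap'): [-17, -17]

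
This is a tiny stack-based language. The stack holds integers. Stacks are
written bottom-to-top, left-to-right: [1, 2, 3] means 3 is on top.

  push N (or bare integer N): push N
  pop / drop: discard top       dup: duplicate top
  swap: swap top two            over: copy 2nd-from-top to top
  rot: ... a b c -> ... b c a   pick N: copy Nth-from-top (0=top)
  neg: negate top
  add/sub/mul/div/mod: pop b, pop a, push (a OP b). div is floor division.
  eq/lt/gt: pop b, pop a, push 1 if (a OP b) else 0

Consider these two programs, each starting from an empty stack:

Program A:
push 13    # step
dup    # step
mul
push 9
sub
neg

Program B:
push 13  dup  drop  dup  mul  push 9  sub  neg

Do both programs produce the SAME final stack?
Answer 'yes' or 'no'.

Answer: yes

Derivation:
Program A trace:
  After 'push 13': [13]
  After 'dup': [13, 13]
  After 'mul': [169]
  After 'push 9': [169, 9]
  After 'sub': [160]
  After 'neg': [-160]
Program A final stack: [-160]

Program B trace:
  After 'push 13': [13]
  After 'dup': [13, 13]
  After 'drop': [13]
  After 'dup': [13, 13]
  After 'mul': [169]
  After 'push 9': [169, 9]
  After 'sub': [160]
  After 'neg': [-160]
Program B final stack: [-160]
Same: yes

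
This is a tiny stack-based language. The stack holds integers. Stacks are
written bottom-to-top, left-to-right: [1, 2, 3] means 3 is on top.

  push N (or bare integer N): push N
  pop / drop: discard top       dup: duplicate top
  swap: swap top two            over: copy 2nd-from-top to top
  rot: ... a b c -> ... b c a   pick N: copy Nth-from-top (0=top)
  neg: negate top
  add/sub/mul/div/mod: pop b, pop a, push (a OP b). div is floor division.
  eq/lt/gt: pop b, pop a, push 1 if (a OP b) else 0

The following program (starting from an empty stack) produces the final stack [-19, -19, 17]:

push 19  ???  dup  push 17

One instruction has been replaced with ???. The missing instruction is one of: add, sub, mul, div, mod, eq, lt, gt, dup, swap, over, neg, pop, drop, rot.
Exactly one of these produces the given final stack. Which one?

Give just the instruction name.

Answer: neg

Derivation:
Stack before ???: [19]
Stack after ???:  [-19]
The instruction that transforms [19] -> [-19] is: neg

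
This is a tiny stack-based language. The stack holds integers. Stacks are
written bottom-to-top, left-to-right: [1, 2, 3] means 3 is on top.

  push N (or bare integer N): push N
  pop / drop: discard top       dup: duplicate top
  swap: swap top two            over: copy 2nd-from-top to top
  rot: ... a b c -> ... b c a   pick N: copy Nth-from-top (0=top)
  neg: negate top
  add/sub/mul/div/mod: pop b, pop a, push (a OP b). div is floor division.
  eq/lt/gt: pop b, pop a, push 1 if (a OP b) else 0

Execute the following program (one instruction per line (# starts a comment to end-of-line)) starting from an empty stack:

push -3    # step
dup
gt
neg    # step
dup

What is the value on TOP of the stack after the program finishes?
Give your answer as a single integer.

Answer: 0

Derivation:
After 'push -3': [-3]
After 'dup': [-3, -3]
After 'gt': [0]
After 'neg': [0]
After 'dup': [0, 0]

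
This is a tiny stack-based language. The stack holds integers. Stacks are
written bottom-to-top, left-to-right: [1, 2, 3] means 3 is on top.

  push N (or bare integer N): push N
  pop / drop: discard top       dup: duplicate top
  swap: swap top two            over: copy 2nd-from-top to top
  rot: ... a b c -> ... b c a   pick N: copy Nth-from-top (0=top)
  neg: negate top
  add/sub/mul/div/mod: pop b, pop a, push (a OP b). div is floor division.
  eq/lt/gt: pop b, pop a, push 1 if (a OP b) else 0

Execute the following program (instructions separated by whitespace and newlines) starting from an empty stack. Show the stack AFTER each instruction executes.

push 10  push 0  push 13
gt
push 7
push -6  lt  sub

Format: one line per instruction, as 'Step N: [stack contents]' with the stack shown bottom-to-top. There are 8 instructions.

Step 1: [10]
Step 2: [10, 0]
Step 3: [10, 0, 13]
Step 4: [10, 0]
Step 5: [10, 0, 7]
Step 6: [10, 0, 7, -6]
Step 7: [10, 0, 0]
Step 8: [10, 0]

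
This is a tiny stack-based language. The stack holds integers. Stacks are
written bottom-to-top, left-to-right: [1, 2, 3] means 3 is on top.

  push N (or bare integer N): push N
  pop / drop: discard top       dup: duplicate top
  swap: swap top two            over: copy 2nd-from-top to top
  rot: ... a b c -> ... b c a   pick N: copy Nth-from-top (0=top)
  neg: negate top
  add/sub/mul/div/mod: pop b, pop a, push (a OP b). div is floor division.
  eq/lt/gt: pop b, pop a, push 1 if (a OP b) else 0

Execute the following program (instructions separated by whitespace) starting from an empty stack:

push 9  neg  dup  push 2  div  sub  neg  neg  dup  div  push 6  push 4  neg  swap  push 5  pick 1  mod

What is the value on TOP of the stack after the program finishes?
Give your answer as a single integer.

After 'push 9': [9]
After 'neg': [-9]
After 'dup': [-9, -9]
After 'push 2': [-9, -9, 2]
After 'div': [-9, -5]
After 'sub': [-4]
After 'neg': [4]
After 'neg': [-4]
After 'dup': [-4, -4]
After 'div': [1]
After 'push 6': [1, 6]
After 'push 4': [1, 6, 4]
After 'neg': [1, 6, -4]
After 'swap': [1, -4, 6]
After 'push 5': [1, -4, 6, 5]
After 'pick 1': [1, -4, 6, 5, 6]
After 'mod': [1, -4, 6, 5]

Answer: 5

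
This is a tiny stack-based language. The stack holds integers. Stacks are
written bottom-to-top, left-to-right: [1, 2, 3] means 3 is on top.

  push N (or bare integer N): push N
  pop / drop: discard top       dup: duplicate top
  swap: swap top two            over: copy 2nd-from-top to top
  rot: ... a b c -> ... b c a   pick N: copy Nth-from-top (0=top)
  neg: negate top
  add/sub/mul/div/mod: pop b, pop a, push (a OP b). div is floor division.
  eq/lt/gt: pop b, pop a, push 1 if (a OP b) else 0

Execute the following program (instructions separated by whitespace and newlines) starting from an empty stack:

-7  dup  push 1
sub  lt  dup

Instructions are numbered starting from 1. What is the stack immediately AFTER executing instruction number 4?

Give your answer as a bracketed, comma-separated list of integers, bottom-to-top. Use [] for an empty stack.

Answer: [-7, -8]

Derivation:
Step 1 ('-7'): [-7]
Step 2 ('dup'): [-7, -7]
Step 3 ('push 1'): [-7, -7, 1]
Step 4 ('sub'): [-7, -8]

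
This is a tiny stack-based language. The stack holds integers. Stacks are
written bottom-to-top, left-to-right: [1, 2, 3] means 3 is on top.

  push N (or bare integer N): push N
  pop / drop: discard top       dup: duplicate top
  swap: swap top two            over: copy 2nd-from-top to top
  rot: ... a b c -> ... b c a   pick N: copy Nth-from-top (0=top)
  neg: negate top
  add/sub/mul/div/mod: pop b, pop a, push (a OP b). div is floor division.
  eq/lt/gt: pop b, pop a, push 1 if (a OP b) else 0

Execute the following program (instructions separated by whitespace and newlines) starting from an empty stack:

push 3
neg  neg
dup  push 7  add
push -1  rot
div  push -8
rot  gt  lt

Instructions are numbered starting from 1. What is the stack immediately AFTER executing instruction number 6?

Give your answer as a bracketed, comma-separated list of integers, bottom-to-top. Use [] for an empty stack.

Step 1 ('push 3'): [3]
Step 2 ('neg'): [-3]
Step 3 ('neg'): [3]
Step 4 ('dup'): [3, 3]
Step 5 ('push 7'): [3, 3, 7]
Step 6 ('add'): [3, 10]

Answer: [3, 10]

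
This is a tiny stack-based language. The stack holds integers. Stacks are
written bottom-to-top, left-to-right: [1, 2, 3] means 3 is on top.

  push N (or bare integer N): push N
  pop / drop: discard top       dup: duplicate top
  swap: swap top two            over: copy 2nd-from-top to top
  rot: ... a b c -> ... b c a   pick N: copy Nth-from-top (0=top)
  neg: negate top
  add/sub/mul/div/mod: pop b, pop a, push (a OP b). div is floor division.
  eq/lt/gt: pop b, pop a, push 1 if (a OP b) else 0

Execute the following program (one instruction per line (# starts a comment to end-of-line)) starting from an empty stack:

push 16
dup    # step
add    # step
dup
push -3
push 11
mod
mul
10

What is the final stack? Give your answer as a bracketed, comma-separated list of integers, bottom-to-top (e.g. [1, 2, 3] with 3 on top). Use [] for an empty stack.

After 'push 16': [16]
After 'dup': [16, 16]
After 'add': [32]
After 'dup': [32, 32]
After 'push -3': [32, 32, -3]
After 'push 11': [32, 32, -3, 11]
After 'mod': [32, 32, 8]
After 'mul': [32, 256]
After 'push 10': [32, 256, 10]

Answer: [32, 256, 10]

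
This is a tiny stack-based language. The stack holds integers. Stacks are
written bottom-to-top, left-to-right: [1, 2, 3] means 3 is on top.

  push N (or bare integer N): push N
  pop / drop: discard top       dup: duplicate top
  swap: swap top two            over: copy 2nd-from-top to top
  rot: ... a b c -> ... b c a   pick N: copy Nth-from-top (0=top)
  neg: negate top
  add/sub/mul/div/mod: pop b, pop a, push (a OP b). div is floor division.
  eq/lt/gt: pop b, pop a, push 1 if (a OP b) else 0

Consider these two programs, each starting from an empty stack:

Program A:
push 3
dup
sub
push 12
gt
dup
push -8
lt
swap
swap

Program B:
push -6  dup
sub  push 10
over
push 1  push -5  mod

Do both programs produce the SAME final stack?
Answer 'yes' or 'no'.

Program A trace:
  After 'push 3': [3]
  After 'dup': [3, 3]
  After 'sub': [0]
  After 'push 12': [0, 12]
  After 'gt': [0]
  After 'dup': [0, 0]
  After 'push -8': [0, 0, -8]
  After 'lt': [0, 0]
  After 'swap': [0, 0]
  After 'swap': [0, 0]
Program A final stack: [0, 0]

Program B trace:
  After 'push -6': [-6]
  After 'dup': [-6, -6]
  After 'sub': [0]
  After 'push 10': [0, 10]
  After 'over': [0, 10, 0]
  After 'push 1': [0, 10, 0, 1]
  After 'push -5': [0, 10, 0, 1, -5]
  After 'mod': [0, 10, 0, -4]
Program B final stack: [0, 10, 0, -4]
Same: no

Answer: no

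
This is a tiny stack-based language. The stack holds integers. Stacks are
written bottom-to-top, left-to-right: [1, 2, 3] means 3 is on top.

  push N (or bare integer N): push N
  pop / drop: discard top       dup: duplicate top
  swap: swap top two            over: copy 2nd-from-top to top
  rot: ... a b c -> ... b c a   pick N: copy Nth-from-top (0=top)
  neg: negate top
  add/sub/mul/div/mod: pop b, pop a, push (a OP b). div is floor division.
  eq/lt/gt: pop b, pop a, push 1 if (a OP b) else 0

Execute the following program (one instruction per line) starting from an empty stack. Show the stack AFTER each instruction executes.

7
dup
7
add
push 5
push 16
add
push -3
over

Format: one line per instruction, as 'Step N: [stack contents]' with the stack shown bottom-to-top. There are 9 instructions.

Step 1: [7]
Step 2: [7, 7]
Step 3: [7, 7, 7]
Step 4: [7, 14]
Step 5: [7, 14, 5]
Step 6: [7, 14, 5, 16]
Step 7: [7, 14, 21]
Step 8: [7, 14, 21, -3]
Step 9: [7, 14, 21, -3, 21]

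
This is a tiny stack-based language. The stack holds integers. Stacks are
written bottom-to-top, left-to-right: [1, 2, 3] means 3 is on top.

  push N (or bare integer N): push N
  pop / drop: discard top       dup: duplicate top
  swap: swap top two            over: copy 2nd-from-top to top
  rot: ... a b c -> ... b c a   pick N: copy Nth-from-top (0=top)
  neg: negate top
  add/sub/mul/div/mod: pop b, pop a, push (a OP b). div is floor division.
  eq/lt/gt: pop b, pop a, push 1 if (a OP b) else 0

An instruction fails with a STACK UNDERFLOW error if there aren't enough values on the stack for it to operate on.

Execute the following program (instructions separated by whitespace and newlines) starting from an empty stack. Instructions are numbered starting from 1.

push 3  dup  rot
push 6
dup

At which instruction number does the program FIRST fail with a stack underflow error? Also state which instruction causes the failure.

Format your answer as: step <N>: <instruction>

Answer: step 3: rot

Derivation:
Step 1 ('push 3'): stack = [3], depth = 1
Step 2 ('dup'): stack = [3, 3], depth = 2
Step 3 ('rot'): needs 3 value(s) but depth is 2 — STACK UNDERFLOW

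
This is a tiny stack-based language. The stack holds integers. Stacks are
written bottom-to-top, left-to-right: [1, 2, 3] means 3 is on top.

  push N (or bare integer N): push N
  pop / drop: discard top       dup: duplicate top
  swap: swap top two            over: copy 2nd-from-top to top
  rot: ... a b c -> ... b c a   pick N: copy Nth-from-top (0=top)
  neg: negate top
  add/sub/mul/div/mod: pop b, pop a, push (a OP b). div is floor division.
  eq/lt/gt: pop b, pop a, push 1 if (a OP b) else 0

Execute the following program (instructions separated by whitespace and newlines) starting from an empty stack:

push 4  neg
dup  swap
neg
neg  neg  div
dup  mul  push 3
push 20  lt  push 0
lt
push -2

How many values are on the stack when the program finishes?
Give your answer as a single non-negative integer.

After 'push 4': stack = [4] (depth 1)
After 'neg': stack = [-4] (depth 1)
After 'dup': stack = [-4, -4] (depth 2)
After 'swap': stack = [-4, -4] (depth 2)
After 'neg': stack = [-4, 4] (depth 2)
After 'neg': stack = [-4, -4] (depth 2)
After 'neg': stack = [-4, 4] (depth 2)
After 'div': stack = [-1] (depth 1)
After 'dup': stack = [-1, -1] (depth 2)
After 'mul': stack = [1] (depth 1)
After 'push 3': stack = [1, 3] (depth 2)
After 'push 20': stack = [1, 3, 20] (depth 3)
After 'lt': stack = [1, 1] (depth 2)
After 'push 0': stack = [1, 1, 0] (depth 3)
After 'lt': stack = [1, 0] (depth 2)
After 'push -2': stack = [1, 0, -2] (depth 3)

Answer: 3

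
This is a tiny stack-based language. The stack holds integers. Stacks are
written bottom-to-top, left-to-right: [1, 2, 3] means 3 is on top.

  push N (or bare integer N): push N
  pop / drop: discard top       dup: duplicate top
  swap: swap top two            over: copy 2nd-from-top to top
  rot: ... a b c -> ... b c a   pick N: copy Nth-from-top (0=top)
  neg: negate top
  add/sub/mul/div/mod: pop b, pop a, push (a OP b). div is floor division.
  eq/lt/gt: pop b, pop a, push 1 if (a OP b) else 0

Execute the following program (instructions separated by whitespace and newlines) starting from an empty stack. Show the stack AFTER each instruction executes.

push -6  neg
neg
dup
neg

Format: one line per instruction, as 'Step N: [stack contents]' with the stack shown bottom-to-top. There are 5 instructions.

Step 1: [-6]
Step 2: [6]
Step 3: [-6]
Step 4: [-6, -6]
Step 5: [-6, 6]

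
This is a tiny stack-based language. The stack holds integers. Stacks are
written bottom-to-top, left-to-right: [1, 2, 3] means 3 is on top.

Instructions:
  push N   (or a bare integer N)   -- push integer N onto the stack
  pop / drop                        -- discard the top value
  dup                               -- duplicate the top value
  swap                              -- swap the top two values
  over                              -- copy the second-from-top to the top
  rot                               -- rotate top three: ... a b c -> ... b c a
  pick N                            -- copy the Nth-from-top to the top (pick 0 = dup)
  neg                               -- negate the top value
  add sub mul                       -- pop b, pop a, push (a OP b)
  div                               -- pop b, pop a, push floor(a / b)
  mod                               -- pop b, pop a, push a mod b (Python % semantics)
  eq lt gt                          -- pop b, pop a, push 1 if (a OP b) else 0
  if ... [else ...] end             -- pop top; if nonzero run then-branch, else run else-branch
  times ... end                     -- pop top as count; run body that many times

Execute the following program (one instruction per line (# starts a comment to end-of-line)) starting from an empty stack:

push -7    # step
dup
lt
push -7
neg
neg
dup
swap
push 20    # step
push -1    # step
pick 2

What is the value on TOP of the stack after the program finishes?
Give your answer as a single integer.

Answer: -7

Derivation:
After 'push -7': [-7]
After 'dup': [-7, -7]
After 'lt': [0]
After 'push -7': [0, -7]
After 'neg': [0, 7]
After 'neg': [0, -7]
After 'dup': [0, -7, -7]
After 'swap': [0, -7, -7]
After 'push 20': [0, -7, -7, 20]
After 'push -1': [0, -7, -7, 20, -1]
After 'pick 2': [0, -7, -7, 20, -1, -7]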